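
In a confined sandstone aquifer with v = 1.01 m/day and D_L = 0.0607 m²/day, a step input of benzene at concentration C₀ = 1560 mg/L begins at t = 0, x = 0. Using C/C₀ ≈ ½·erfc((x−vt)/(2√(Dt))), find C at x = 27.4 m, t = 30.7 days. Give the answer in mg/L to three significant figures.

1510 mg/L

For a continuous step input, C/C₀ ≈ ½·erfc((x−vt)/(2√(Dt))).
vt = 1.01 × 30.7 = 31.007 m and 2√(Dt) = 2√(0.0607 × 30.7) = 2.730 m.
Argument (x−vt)/(2√(Dt)) = (27.4 − 31.007)/2.730 = -1.321; ½·erfc(-1.321) = 0.9691.
C = 1560 × 0.9691 = 1510 mg/L.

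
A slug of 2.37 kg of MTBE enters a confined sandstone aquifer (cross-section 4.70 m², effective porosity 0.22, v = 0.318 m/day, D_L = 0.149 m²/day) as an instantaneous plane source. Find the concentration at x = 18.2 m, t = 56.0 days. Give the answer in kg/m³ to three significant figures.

For an instantaneous plane source, C(x,t) = M/(n_e·A·√(4πDt)) · exp(−(x−vt)²/(4Dt)), with n_e·A the pore (flow) area.
Plume center vt = 0.318 × 56.0 = 17.808 m, so the well at 18.2 m is 0.392 m downgradient of the peak.
√(4πDt) = 10.24 m, giving peak height M/(n_e·A·√(4πDt)) = 2.37/(0.22 × 4.70 × 10.24) = 0.2238 kg/m³.
(x−vt)²/(4Dt) = (0.392)²/(4 × 0.149 × 56.0) = 0.004604; exp(−0.004604) = 0.9954.
C = 0.2238 × 0.9954 = 0.223 kg/m³.

0.223 kg/m³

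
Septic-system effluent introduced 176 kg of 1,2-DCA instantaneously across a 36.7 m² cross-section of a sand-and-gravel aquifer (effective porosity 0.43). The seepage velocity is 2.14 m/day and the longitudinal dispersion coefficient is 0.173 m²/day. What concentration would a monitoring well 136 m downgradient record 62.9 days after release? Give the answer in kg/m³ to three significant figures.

0.912 kg/m³

For an instantaneous plane source, C(x,t) = M/(n_e·A·√(4πDt)) · exp(−(x−vt)²/(4Dt)), with n_e·A the pore (flow) area.
Plume center vt = 2.14 × 62.9 = 134.606 m, so the well at 136 m is 1.394 m downgradient of the peak.
√(4πDt) = 11.69 m, giving peak height M/(n_e·A·√(4πDt)) = 176/(0.43 × 36.7 × 11.69) = 0.9540 kg/m³.
(x−vt)²/(4Dt) = (1.394)²/(4 × 0.173 × 62.9) = 0.04464; exp(−0.04464) = 0.9563.
C = 0.9540 × 0.9563 = 0.912 kg/m³.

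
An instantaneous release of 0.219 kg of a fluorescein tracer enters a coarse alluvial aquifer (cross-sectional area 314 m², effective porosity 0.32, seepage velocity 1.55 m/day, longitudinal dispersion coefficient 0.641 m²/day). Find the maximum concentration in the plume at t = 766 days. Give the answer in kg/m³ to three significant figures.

The peak of an instantaneous 1D plume sits at x = vt; there the Gaussian factor is 1 and C_max = M/(n_e·A·√(4πDt)), where n_e·A is the pore area the mass is dissolved in.
√(4πDt) = √(4π × 0.641 × 766) = 78.55 m, so C_max = 0.219/(0.32 × 314 × 78.55) = 2.77e-05 kg/m³.

2.77e-05 kg/m³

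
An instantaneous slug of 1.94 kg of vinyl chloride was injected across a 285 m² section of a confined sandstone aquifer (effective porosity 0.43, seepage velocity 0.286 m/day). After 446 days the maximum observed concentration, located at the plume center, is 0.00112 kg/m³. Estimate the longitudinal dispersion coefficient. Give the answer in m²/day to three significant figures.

At the plume center C_max = M/(n_e·A·√(4πDt)), so D = M²/(4πt·(n_e·A·C_max)²).
n_e·A·C_max = 0.43 × 285 × 0.00112 = 0.1373 kg/m.
D = 1.94²/(4π × 446 × 0.1373²) = 0.0356 m²/day.

0.0356 m²/day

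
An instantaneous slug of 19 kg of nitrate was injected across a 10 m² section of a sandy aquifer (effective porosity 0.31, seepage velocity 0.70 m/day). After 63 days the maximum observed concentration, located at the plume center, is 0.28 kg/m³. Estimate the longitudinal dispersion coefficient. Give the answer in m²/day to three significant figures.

At the plume center C_max = M/(n_e·A·√(4πDt)), so D = M²/(4πt·(n_e·A·C_max)²).
n_e·A·C_max = 0.31 × 10 × 0.28 = 0.8680 kg/m.
D = 19²/(4π × 63 × 0.8680²) = 0.605 m²/day.

0.605 m²/day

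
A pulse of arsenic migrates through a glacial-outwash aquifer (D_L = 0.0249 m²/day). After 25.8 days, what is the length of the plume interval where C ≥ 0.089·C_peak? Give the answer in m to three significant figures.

The plume is Gaussian with σ = √(2Dt) = √(2 × 0.0249 × 25.8) = 1.134 m.
C/C_peak = exp(−Δx²/(2σ²)) = 0.089 ⇒ Δx = σ·√(−2 ln 0.089) = 1.134 × 2.200 = 2.495 m.
Width = 2Δx = 4.99 m.

4.99 m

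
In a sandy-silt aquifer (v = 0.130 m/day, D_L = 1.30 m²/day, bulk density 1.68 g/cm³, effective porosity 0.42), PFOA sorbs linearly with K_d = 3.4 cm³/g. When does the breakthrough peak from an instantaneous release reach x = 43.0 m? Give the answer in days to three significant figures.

3840 days

Retardation factor R = 1 + ρ_b·K_d/n = 1 + 1.68 × 3.4/0.42 = 14.60.
Sorption retards both mechanisms: v_R = v/R = 0.008904 m/day, D_R = D/R = 0.08904 m²/day.
Peak time from v_R²t² + 2D_R t − x² = 0: t = (√(D_R² + v_R²x²) − D_R)/v_R².
√(D_R² + v_R²x²) = √(0.08904² + 0.008904² × 43.0²) = 0.3931; v_R² = 7.928e-05.
t = (0.3931 − 0.08904)/7.928e-05 = 3840 days.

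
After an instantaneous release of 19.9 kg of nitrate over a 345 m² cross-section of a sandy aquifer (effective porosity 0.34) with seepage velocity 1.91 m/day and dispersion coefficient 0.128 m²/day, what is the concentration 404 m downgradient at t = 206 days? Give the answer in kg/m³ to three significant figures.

0.00325 kg/m³

For an instantaneous plane source, C(x,t) = M/(n_e·A·√(4πDt)) · exp(−(x−vt)²/(4Dt)), with n_e·A the pore (flow) area.
Plume center vt = 1.91 × 206 = 393.46 m, so the well at 404 m is 10.54 m downgradient of the peak.
√(4πDt) = 18.20 m, giving peak height M/(n_e·A·√(4πDt)) = 19.9/(0.34 × 345 × 18.20) = 0.009321 kg/m³.
(x−vt)²/(4Dt) = (10.54)²/(4 × 0.128 × 206) = 1.053; exp(−1.053) = 0.3489.
C = 0.009321 × 0.3489 = 0.00325 kg/m³.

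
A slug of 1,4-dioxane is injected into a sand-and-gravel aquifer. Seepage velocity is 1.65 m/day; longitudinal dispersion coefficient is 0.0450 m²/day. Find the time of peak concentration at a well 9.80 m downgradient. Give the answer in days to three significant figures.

For the 1D instantaneous-source solution, setting ∂C/∂t = 0 at fixed x gives v²t² + 2Dt − x² = 0, so t = (√(D² + v²x²) − D)/v².
√(D² + v²x²) = √(0.0450² + 1.65² × 9.80²) = 16.17; v² = 2.7225.
t = (16.17 − 0.0450)/2.7225 = 5.92 days (vs. the pure-advection estimate x/v = 5.94 d).

5.92 days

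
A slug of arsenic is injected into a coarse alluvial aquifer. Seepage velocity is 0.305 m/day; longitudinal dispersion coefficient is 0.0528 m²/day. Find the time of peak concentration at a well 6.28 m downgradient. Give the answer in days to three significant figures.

For the 1D instantaneous-source solution, setting ∂C/∂t = 0 at fixed x gives v²t² + 2Dt − x² = 0, so t = (√(D² + v²x²) − D)/v².
√(D² + v²x²) = √(0.0528² + 0.305² × 6.28²) = 1.916; v² = 0.093025.
t = (1.916 − 0.0528)/0.093025 = 20.0 days (vs. the pure-advection estimate x/v = 20.6 d).

20.0 days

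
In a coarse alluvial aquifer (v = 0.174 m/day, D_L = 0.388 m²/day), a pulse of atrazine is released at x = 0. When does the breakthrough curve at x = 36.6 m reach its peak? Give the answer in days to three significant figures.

198 days

For the 1D instantaneous-source solution, setting ∂C/∂t = 0 at fixed x gives v²t² + 2Dt − x² = 0, so t = (√(D² + v²x²) − D)/v².
√(D² + v²x²) = √(0.388² + 0.174² × 36.6²) = 6.380; v² = 0.030276.
t = (6.380 − 0.388)/0.030276 = 198 days (vs. the pure-advection estimate x/v = 210 d).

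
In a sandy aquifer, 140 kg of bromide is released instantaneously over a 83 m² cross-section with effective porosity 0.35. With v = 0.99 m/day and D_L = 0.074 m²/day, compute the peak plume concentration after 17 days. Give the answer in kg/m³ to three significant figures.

The peak of an instantaneous 1D plume sits at x = vt; there the Gaussian factor is 1 and C_max = M/(n_e·A·√(4πDt)), where n_e·A is the pore area the mass is dissolved in.
√(4πDt) = √(4π × 0.074 × 17) = 3.976 m, so C_max = 140/(0.35 × 83 × 3.976) = 1.21 kg/m³.

1.21 kg/m³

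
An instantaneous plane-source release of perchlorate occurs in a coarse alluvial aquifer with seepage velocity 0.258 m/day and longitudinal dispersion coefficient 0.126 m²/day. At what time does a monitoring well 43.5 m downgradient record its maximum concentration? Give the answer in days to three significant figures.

167 days

For the 1D instantaneous-source solution, setting ∂C/∂t = 0 at fixed x gives v²t² + 2Dt − x² = 0, so t = (√(D² + v²x²) − D)/v².
√(D² + v²x²) = √(0.126² + 0.258² × 43.5²) = 11.22; v² = 0.066564.
t = (11.22 − 0.126)/0.066564 = 167 days (vs. the pure-advection estimate x/v = 169 d).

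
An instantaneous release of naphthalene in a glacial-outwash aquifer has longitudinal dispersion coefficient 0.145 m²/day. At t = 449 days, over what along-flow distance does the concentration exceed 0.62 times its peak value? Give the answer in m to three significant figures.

22.3 m

The plume is Gaussian with σ = √(2Dt) = √(2 × 0.145 × 449) = 11.41 m.
C/C_peak = exp(−Δx²/(2σ²)) = 0.62 ⇒ Δx = σ·√(−2 ln 0.62) = 11.41 × 0.9778 = 11.16 m.
Width = 2Δx = 22.3 m.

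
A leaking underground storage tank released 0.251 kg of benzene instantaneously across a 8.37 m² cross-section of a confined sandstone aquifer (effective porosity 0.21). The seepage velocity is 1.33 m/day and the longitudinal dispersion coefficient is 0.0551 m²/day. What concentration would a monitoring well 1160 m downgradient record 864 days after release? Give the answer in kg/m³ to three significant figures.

For an instantaneous plane source, C(x,t) = M/(n_e·A·√(4πDt)) · exp(−(x−vt)²/(4Dt)), with n_e·A the pore (flow) area.
Plume center vt = 1.33 × 864 = 1149.12 m, so the well at 1160 m is 10.88 m downgradient of the peak.
√(4πDt) = 24.46 m, giving peak height M/(n_e·A·√(4πDt)) = 0.251/(0.21 × 8.37 × 24.46) = 0.005838 kg/m³.
(x−vt)²/(4Dt) = (10.88)²/(4 × 0.0551 × 864) = 0.6216; exp(−0.6216) = 0.5371.
C = 0.005838 × 0.5371 = 0.00314 kg/m³.

0.00314 kg/m³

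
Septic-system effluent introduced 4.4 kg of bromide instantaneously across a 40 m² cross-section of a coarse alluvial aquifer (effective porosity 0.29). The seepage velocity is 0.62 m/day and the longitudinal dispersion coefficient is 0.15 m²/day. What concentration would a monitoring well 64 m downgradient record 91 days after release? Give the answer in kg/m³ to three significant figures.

For an instantaneous plane source, C(x,t) = M/(n_e·A·√(4πDt)) · exp(−(x−vt)²/(4Dt)), with n_e·A the pore (flow) area.
Plume center vt = 0.62 × 91 = 56.42 m, so the well at 64 m is 7.58 m downgradient of the peak.
√(4πDt) = 13.10 m, giving peak height M/(n_e·A·√(4πDt)) = 4.4/(0.29 × 40 × 13.10) = 0.02895 kg/m³.
(x−vt)²/(4Dt) = (7.58)²/(4 × 0.15 × 91) = 1.052; exp(−1.052) = 0.3492.
C = 0.02895 × 0.3492 = 0.0101 kg/m³.

0.0101 kg/m³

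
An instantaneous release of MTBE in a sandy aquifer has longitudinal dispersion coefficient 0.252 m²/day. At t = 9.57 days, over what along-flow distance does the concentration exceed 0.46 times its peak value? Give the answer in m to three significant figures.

The plume is Gaussian with σ = √(2Dt) = √(2 × 0.252 × 9.57) = 2.196 m.
C/C_peak = exp(−Δx²/(2σ²)) = 0.46 ⇒ Δx = σ·√(−2 ln 0.46) = 2.196 × 1.246 = 2.736 m.
Width = 2Δx = 5.47 m.

5.47 m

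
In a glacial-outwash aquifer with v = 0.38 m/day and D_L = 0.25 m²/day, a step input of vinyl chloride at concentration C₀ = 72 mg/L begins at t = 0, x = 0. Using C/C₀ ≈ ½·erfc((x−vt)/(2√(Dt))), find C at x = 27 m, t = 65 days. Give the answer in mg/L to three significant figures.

For a continuous step input, C/C₀ ≈ ½·erfc((x−vt)/(2√(Dt))).
vt = 0.38 × 65 = 24.7 m and 2√(Dt) = 2√(0.25 × 65) = 8.062 m.
Argument (x−vt)/(2√(Dt)) = (27 − 24.7)/8.062 = 0.2853; ½·erfc(0.2853) = 0.3433.
C = 72 × 0.3433 = 24.7 mg/L.

24.7 mg/L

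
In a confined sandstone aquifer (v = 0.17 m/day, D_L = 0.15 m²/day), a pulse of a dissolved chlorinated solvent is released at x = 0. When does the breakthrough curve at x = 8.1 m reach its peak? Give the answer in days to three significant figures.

For the 1D instantaneous-source solution, setting ∂C/∂t = 0 at fixed x gives v²t² + 2Dt − x² = 0, so t = (√(D² + v²x²) − D)/v².
√(D² + v²x²) = √(0.15² + 0.17² × 8.1²) = 1.385; v² = 0.0289.
t = (1.385 − 0.15)/0.0289 = 42.7 days (vs. the pure-advection estimate x/v = 47.6 d).

42.7 days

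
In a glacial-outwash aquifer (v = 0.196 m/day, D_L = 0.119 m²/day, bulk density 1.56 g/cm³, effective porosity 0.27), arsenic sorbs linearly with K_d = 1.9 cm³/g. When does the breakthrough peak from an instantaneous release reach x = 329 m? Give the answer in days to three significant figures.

Retardation factor R = 1 + ρ_b·K_d/n = 1 + 1.56 × 1.9/0.27 = 11.98.
Sorption retards both mechanisms: v_R = v/R = 0.01636 m/day, D_R = D/R = 0.009933 m²/day.
Peak time from v_R²t² + 2D_R t − x² = 0: t = (√(D_R² + v_R²x²) − D_R)/v_R².
√(D_R² + v_R²x²) = √(0.009933² + 0.01636² × 329²) = 5.382; v_R² = 0.0002676.
t = (5.382 − 0.009933)/0.0002676 = 20100 days.

20100 days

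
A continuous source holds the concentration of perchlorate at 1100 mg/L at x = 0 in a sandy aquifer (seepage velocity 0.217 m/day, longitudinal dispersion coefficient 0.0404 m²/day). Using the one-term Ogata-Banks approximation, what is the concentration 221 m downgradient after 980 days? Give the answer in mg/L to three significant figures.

192 mg/L

For a continuous step input, C/C₀ ≈ ½·erfc((x−vt)/(2√(Dt))).
vt = 0.217 × 980 = 212.66 m and 2√(Dt) = 2√(0.0404 × 980) = 12.58 m.
Argument (x−vt)/(2√(Dt)) = (221 − 212.66)/12.58 = 0.6630; ½·erfc(0.6630) = 0.1742.
C = 1100 × 0.1742 = 192 mg/L.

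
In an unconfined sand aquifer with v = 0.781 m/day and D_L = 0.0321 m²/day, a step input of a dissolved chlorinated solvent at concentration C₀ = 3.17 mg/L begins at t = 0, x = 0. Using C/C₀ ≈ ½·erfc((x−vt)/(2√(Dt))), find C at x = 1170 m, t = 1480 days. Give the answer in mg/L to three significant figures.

0.234 mg/L

For a continuous step input, C/C₀ ≈ ½·erfc((x−vt)/(2√(Dt))).
vt = 0.781 × 1480 = 1155.88 m and 2√(Dt) = 2√(0.0321 × 1480) = 13.79 m.
Argument (x−vt)/(2√(Dt)) = (1170 − 1155.88)/13.79 = 1.024; ½·erfc(1.024) = 0.07379.
C = 3.17 × 0.07379 = 0.234 mg/L.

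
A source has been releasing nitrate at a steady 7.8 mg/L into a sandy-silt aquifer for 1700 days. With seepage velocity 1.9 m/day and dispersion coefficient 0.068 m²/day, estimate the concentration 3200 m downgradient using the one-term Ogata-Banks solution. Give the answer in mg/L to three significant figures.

For a continuous step input, C/C₀ ≈ ½·erfc((x−vt)/(2√(Dt))).
vt = 1.9 × 1700 = 3230 m and 2√(Dt) = 2√(0.068 × 1700) = 21.50 m.
Argument (x−vt)/(2√(Dt)) = (3200 − 3230)/21.50 = -1.395; ½·erfc(-1.395) = 0.9757.
C = 7.8 × 0.9757 = 7.61 mg/L.

7.61 mg/L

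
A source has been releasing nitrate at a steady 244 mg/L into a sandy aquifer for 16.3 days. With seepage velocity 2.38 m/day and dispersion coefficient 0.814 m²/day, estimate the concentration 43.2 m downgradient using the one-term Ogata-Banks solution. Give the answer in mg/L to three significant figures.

For a continuous step input, C/C₀ ≈ ½·erfc((x−vt)/(2√(Dt))).
vt = 2.38 × 16.3 = 38.794 m and 2√(Dt) = 2√(0.814 × 16.3) = 7.285 m.
Argument (x−vt)/(2√(Dt)) = (43.2 − 38.794)/7.285 = 0.6048; ½·erfc(0.6048) = 0.1962.
C = 244 × 0.1962 = 47.9 mg/L.

47.9 mg/L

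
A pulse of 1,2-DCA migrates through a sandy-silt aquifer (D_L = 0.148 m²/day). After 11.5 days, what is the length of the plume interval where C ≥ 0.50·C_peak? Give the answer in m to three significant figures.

The plume is Gaussian with σ = √(2Dt) = √(2 × 0.148 × 11.5) = 1.845 m.
C/C_peak = exp(−Δx²/(2σ²)) = 0.50 ⇒ Δx = σ·√(−2 ln 0.50) = 1.845 × 1.177 = 2.172 m.
Width = 2Δx = 4.34 m.

4.34 m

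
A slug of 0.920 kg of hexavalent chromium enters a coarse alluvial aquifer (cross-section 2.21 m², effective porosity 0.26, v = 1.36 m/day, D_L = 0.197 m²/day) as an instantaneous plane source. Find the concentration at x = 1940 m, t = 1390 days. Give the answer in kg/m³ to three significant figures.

0.00289 kg/m³

For an instantaneous plane source, C(x,t) = M/(n_e·A·√(4πDt)) · exp(−(x−vt)²/(4Dt)), with n_e·A the pore (flow) area.
Plume center vt = 1.36 × 1390 = 1890.4 m, so the well at 1940 m is 49.6 m downgradient of the peak.
√(4πDt) = 58.66 m, giving peak height M/(n_e·A·√(4πDt)) = 0.920/(0.26 × 2.21 × 58.66) = 0.02729 kg/m³.
(x−vt)²/(4Dt) = (49.6)²/(4 × 0.197 × 1390) = 2.246; exp(−2.246) = 0.1058.
C = 0.02729 × 0.1058 = 0.00289 kg/m³.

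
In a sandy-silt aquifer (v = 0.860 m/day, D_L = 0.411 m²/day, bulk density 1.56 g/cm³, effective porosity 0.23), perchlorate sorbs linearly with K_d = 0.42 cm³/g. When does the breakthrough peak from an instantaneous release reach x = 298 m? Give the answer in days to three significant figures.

Retardation factor R = 1 + ρ_b·K_d/n = 1 + 1.56 × 0.42/0.23 = 3.849.
Sorption retards both mechanisms: v_R = v/R = 0.2234 m/day, D_R = D/R = 0.1068 m²/day.
Peak time from v_R²t² + 2D_R t − x² = 0: t = (√(D_R² + v_R²x²) − D_R)/v_R².
√(D_R² + v_R²x²) = √(0.1068² + 0.2234² × 298²) = 66.57; v_R² = 0.04991.
t = (66.57 − 0.1068)/0.04991 = 1330 days.

1330 days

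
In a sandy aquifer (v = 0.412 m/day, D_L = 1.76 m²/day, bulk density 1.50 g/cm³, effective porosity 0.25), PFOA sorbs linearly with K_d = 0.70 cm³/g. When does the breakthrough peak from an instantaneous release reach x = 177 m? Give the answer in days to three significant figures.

2180 days

Retardation factor R = 1 + ρ_b·K_d/n = 1 + 1.50 × 0.70/0.25 = 5.200.
Sorption retards both mechanisms: v_R = v/R = 0.07923 m/day, D_R = D/R = 0.3385 m²/day.
Peak time from v_R²t² + 2D_R t − x² = 0: t = (√(D_R² + v_R²x²) − D_R)/v_R².
√(D_R² + v_R²x²) = √(0.3385² + 0.07923² × 177²) = 14.03; v_R² = 0.006277.
t = (14.03 − 0.3385)/0.006277 = 2180 days.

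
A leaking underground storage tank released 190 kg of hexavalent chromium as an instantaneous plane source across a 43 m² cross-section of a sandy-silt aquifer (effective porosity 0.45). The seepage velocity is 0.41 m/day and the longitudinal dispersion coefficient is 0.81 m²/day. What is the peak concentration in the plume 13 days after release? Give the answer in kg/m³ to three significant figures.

0.854 kg/m³

The peak of an instantaneous 1D plume sits at x = vt; there the Gaussian factor is 1 and C_max = M/(n_e·A·√(4πDt)), where n_e·A is the pore area the mass is dissolved in.
√(4πDt) = √(4π × 0.81 × 13) = 11.50 m, so C_max = 190/(0.45 × 43 × 11.50) = 0.854 kg/m³.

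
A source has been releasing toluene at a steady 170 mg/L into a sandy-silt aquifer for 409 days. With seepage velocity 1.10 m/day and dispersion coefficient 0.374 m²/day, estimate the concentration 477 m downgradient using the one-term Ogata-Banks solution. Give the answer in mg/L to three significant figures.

10.3 mg/L

For a continuous step input, C/C₀ ≈ ½·erfc((x−vt)/(2√(Dt))).
vt = 1.10 × 409 = 449.9 m and 2√(Dt) = 2√(0.374 × 409) = 24.74 m.
Argument (x−vt)/(2√(Dt)) = (477 − 449.9)/24.74 = 1.095; ½·erfc(1.095) = 0.06074.
C = 170 × 0.06074 = 10.3 mg/L.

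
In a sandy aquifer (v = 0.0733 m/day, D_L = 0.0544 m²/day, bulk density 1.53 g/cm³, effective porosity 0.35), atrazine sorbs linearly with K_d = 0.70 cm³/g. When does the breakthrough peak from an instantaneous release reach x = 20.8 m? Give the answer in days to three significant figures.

Retardation factor R = 1 + ρ_b·K_d/n = 1 + 1.53 × 0.70/0.35 = 4.060.
Sorption retards both mechanisms: v_R = v/R = 0.01805 m/day, D_R = D/R = 0.01340 m²/day.
Peak time from v_R²t² + 2D_R t − x² = 0: t = (√(D_R² + v_R²x²) − D_R)/v_R².
√(D_R² + v_R²x²) = √(0.01340² + 0.01805² × 20.8²) = 0.3757; v_R² = 0.0003258.
t = (0.3757 − 0.01340)/0.0003258 = 1110 days.

1110 days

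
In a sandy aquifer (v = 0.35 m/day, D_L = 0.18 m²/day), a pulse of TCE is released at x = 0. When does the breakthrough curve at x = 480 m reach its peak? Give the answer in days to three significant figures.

1370 days

For the 1D instantaneous-source solution, setting ∂C/∂t = 0 at fixed x gives v²t² + 2Dt − x² = 0, so t = (√(D² + v²x²) − D)/v².
√(D² + v²x²) = √(0.18² + 0.35² × 480²) = 168.0; v² = 0.1225.
t = (168.0 − 0.18)/0.1225 = 1370 days (vs. the pure-advection estimate x/v = 1370 d).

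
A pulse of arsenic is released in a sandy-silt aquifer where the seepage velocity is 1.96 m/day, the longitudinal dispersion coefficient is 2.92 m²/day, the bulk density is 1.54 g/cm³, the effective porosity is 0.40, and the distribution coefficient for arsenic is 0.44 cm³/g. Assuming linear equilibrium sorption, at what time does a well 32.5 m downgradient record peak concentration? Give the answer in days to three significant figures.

Retardation factor R = 1 + ρ_b·K_d/n = 1 + 1.54 × 0.44/0.40 = 2.694.
Sorption retards both mechanisms: v_R = v/R = 0.7275 m/day, D_R = D/R = 1.084 m²/day.
Peak time from v_R²t² + 2D_R t − x² = 0: t = (√(D_R² + v_R²x²) − D_R)/v_R².
√(D_R² + v_R²x²) = √(1.084² + 0.7275² × 32.5²) = 23.67; v_R² = 0.5293.
t = (23.67 − 1.084)/0.5293 = 42.7 days.

42.7 days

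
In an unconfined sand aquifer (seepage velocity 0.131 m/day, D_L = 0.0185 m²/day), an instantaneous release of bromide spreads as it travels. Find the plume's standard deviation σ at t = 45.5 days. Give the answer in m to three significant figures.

Dispersive spreading gives a Gaussian with σ² = 2Dt; advection only shifts the center.
σ = √(2 × 0.0185 × 45.5) = 1.30 m.

1.30 m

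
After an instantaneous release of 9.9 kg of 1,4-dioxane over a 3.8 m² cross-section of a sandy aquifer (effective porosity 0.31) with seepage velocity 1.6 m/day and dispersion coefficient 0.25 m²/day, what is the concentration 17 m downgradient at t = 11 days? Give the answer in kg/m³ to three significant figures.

For an instantaneous plane source, C(x,t) = M/(n_e·A·√(4πDt)) · exp(−(x−vt)²/(4Dt)), with n_e·A the pore (flow) area.
Plume center vt = 1.6 × 11 = 17.6 m, so the well at 17 m is 0.6 m upgradient of the peak.
√(4πDt) = 5.879 m, giving peak height M/(n_e·A·√(4πDt)) = 9.9/(0.31 × 3.8 × 5.879) = 1.430 kg/m³.
(x−vt)²/(4Dt) = (-0.6)²/(4 × 0.25 × 11) = 0.03273; exp(−0.03273) = 0.9678.
C = 1.430 × 0.9678 = 1.38 kg/m³.

1.38 kg/m³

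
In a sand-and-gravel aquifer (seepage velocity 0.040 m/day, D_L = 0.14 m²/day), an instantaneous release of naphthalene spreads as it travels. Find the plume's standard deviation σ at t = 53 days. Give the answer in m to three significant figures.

Dispersive spreading gives a Gaussian with σ² = 2Dt; advection only shifts the center.
σ = √(2 × 0.14 × 53) = 3.85 m.

3.85 m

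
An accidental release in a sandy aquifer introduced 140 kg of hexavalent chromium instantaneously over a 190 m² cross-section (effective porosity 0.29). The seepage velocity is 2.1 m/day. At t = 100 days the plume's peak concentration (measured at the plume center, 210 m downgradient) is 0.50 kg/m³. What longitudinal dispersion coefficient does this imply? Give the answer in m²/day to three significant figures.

At the plume center C_max = M/(n_e·A·√(4πDt)), so D = M²/(4πt·(n_e·A·C_max)²).
n_e·A·C_max = 0.29 × 190 × 0.50 = 27.55 kg/m.
D = 140²/(4π × 100 × 27.55²) = 0.0205 m²/day.

0.0205 m²/day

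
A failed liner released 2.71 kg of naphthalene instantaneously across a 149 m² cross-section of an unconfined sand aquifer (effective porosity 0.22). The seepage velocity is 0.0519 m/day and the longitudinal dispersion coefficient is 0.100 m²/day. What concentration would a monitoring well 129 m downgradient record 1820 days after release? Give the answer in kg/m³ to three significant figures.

0.000336 kg/m³

For an instantaneous plane source, C(x,t) = M/(n_e·A·√(4πDt)) · exp(−(x−vt)²/(4Dt)), with n_e·A the pore (flow) area.
Plume center vt = 0.0519 × 1820 = 94.458 m, so the well at 129 m is 34.542 m downgradient of the peak.
√(4πDt) = 47.82 m, giving peak height M/(n_e·A·√(4πDt)) = 2.71/(0.22 × 149 × 47.82) = 0.001729 kg/m³.
(x−vt)²/(4Dt) = (34.542)²/(4 × 0.100 × 1820) = 1.639; exp(−1.639) = 0.1942.
C = 0.001729 × 0.1942 = 0.000336 kg/m³.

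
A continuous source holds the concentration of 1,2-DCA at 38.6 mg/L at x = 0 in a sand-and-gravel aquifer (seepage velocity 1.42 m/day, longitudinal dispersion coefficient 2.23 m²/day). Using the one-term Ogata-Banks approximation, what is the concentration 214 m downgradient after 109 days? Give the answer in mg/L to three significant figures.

0.140 mg/L

For a continuous step input, C/C₀ ≈ ½·erfc((x−vt)/(2√(Dt))).
vt = 1.42 × 109 = 154.78 m and 2√(Dt) = 2√(2.23 × 109) = 31.18 m.
Argument (x−vt)/(2√(Dt)) = (214 − 154.78)/31.18 = 1.899; ½·erfc(1.899) = 0.003620.
C = 38.6 × 0.003620 = 0.140 mg/L.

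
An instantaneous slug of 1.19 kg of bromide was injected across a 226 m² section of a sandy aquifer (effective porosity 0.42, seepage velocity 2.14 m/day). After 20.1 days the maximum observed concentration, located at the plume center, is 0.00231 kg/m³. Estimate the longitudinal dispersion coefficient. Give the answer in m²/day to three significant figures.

At the plume center C_max = M/(n_e·A·√(4πDt)), so D = M²/(4πt·(n_e·A·C_max)²).
n_e·A·C_max = 0.42 × 226 × 0.00231 = 0.2193 kg/m.
D = 1.19²/(4π × 20.1 × 0.2193²) = 0.117 m²/day.

0.117 m²/day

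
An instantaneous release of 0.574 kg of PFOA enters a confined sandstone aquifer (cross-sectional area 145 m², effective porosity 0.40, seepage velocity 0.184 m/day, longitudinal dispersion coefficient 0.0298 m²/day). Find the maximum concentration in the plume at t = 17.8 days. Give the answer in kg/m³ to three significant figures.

0.00383 kg/m³

The peak of an instantaneous 1D plume sits at x = vt; there the Gaussian factor is 1 and C_max = M/(n_e·A·√(4πDt)), where n_e·A is the pore area the mass is dissolved in.
√(4πDt) = √(4π × 0.0298 × 17.8) = 2.582 m, so C_max = 0.574/(0.40 × 145 × 2.582) = 0.00383 kg/m³.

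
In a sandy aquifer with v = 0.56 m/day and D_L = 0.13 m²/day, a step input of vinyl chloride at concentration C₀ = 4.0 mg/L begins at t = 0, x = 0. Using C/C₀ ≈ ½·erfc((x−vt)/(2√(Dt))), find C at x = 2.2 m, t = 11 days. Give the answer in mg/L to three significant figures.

For a continuous step input, C/C₀ ≈ ½·erfc((x−vt)/(2√(Dt))).
vt = 0.56 × 11 = 6.16 m and 2√(Dt) = 2√(0.13 × 11) = 2.392 m.
Argument (x−vt)/(2√(Dt)) = (2.2 − 6.16)/2.392 = -1.656; ½·erfc(-1.656) = 0.9904.
C = 4.0 × 0.9904 = 3.96 mg/L.

3.96 mg/L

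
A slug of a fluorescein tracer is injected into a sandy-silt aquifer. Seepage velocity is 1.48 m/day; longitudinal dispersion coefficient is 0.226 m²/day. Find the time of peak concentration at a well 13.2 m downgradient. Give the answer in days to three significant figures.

For the 1D instantaneous-source solution, setting ∂C/∂t = 0 at fixed x gives v²t² + 2Dt − x² = 0, so t = (√(D² + v²x²) − D)/v².
√(D² + v²x²) = √(0.226² + 1.48² × 13.2²) = 19.54; v² = 2.1904.
t = (19.54 − 0.226)/2.1904 = 8.82 days (vs. the pure-advection estimate x/v = 8.92 d).

8.82 days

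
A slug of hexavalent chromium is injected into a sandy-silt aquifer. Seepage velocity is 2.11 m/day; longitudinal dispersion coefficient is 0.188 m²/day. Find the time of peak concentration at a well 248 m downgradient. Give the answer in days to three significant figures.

117 days

For the 1D instantaneous-source solution, setting ∂C/∂t = 0 at fixed x gives v²t² + 2Dt − x² = 0, so t = (√(D² + v²x²) − D)/v².
√(D² + v²x²) = √(0.188² + 2.11² × 248²) = 523.3; v² = 4.4521.
t = (523.3 − 0.188)/4.4521 = 117 days (vs. the pure-advection estimate x/v = 118 d).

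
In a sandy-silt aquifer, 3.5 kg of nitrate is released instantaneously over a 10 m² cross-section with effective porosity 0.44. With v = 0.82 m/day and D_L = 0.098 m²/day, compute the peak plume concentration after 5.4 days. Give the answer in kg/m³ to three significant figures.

The peak of an instantaneous 1D plume sits at x = vt; there the Gaussian factor is 1 and C_max = M/(n_e·A·√(4πDt)), where n_e·A is the pore area the mass is dissolved in.
√(4πDt) = √(4π × 0.098 × 5.4) = 2.579 m, so C_max = 3.5/(0.44 × 10 × 2.579) = 0.308 kg/m³.

0.308 kg/m³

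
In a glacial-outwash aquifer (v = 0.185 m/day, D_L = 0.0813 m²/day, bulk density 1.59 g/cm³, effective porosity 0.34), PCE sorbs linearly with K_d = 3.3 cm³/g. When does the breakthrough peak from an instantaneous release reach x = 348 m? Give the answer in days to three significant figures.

Retardation factor R = 1 + ρ_b·K_d/n = 1 + 1.59 × 3.3/0.34 = 16.43.
Sorption retards both mechanisms: v_R = v/R = 0.01126 m/day, D_R = D/R = 0.004948 m²/day.
Peak time from v_R²t² + 2D_R t − x² = 0: t = (√(D_R² + v_R²x²) − D_R)/v_R².
√(D_R² + v_R²x²) = √(0.004948² + 0.01126² × 348²) = 3.918; v_R² = 0.0001268.
t = (3.918 − 0.004948)/0.0001268 = 30900 days.

30900 days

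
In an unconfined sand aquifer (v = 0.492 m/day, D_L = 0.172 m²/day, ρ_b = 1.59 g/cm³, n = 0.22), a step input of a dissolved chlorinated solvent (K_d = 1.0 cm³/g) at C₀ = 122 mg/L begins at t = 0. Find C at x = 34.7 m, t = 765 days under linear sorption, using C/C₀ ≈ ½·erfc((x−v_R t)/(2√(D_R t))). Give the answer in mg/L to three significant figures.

119 mg/L

Retardation factor R = 1 + ρ_b·K_d/n = 1 + 1.59 × 1.0/0.22 = 8.227.
Sorption retards both mechanisms: v_R = v/R = 0.05980 m/day, D_R = D/R = 0.02091 m²/day.
v_R·t = 0.05980 × 765 = 45.747 m; 2√(D_R t) = 7.999 m; argument = (34.7 − 45.747)/7.999 = -1.381.
C = C₀ × ½·erfc(-1.381) = 122 × 0.9746 = 119 mg/L.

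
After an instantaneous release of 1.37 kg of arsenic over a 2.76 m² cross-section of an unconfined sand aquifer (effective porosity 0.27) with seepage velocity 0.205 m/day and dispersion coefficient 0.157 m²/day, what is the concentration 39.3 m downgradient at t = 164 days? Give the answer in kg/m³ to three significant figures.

For an instantaneous plane source, C(x,t) = M/(n_e·A·√(4πDt)) · exp(−(x−vt)²/(4Dt)), with n_e·A the pore (flow) area.
Plume center vt = 0.205 × 164 = 33.62 m, so the well at 39.3 m is 5.68 m downgradient of the peak.
√(4πDt) = 17.99 m, giving peak height M/(n_e·A·√(4πDt)) = 1.37/(0.27 × 2.76 × 17.99) = 0.1022 kg/m³.
(x−vt)²/(4Dt) = (5.68)²/(4 × 0.157 × 164) = 0.3133; exp(−0.3133) = 0.7310.
C = 0.1022 × 0.7310 = 0.0747 kg/m³.

0.0747 kg/m³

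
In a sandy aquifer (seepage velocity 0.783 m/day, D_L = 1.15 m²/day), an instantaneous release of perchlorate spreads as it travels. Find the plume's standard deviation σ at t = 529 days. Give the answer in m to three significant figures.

Dispersive spreading gives a Gaussian with σ² = 2Dt; advection only shifts the center.
σ = √(2 × 1.15 × 529) = 34.9 m.

34.9 m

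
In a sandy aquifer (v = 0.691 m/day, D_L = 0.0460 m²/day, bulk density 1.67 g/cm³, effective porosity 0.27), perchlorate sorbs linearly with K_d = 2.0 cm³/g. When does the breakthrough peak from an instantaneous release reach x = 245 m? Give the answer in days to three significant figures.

4740 days

Retardation factor R = 1 + ρ_b·K_d/n = 1 + 1.67 × 2.0/0.27 = 13.37.
Sorption retards both mechanisms: v_R = v/R = 0.05168 m/day, D_R = D/R = 0.003441 m²/day.
Peak time from v_R²t² + 2D_R t − x² = 0: t = (√(D_R² + v_R²x²) − D_R)/v_R².
√(D_R² + v_R²x²) = √(0.003441² + 0.05168² × 245²) = 12.66; v_R² = 0.002671.
t = (12.66 − 0.003441)/0.002671 = 4740 days.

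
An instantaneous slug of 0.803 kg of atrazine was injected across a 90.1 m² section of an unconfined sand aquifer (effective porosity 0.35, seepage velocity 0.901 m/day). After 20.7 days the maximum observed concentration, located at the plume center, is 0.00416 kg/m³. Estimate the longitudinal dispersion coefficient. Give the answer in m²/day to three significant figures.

0.144 m²/day

At the plume center C_max = M/(n_e·A·√(4πDt)), so D = M²/(4πt·(n_e·A·C_max)²).
n_e·A·C_max = 0.35 × 90.1 × 0.00416 = 0.1312 kg/m.
D = 0.803²/(4π × 20.7 × 0.1312²) = 0.144 m²/day.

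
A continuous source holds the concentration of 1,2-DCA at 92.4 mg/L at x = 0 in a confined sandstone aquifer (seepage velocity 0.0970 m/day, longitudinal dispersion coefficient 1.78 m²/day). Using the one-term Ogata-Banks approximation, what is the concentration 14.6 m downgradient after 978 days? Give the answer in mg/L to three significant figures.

For a continuous step input, C/C₀ ≈ ½·erfc((x−vt)/(2√(Dt))).
vt = 0.0970 × 978 = 94.866 m and 2√(Dt) = 2√(1.78 × 978) = 83.45 m.
Argument (x−vt)/(2√(Dt)) = (14.6 − 94.866)/83.45 = -0.9618; ½·erfc(-0.9618) = 0.9131.
C = 92.4 × 0.9131 = 84.4 mg/L.

84.4 mg/L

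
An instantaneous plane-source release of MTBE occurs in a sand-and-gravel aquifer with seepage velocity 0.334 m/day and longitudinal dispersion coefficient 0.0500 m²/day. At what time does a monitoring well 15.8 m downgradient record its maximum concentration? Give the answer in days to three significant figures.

46.9 days

For the 1D instantaneous-source solution, setting ∂C/∂t = 0 at fixed x gives v²t² + 2Dt − x² = 0, so t = (√(D² + v²x²) − D)/v².
√(D² + v²x²) = √(0.0500² + 0.334² × 15.8²) = 5.277; v² = 0.111556.
t = (5.277 − 0.0500)/0.111556 = 46.9 days (vs. the pure-advection estimate x/v = 47.3 d).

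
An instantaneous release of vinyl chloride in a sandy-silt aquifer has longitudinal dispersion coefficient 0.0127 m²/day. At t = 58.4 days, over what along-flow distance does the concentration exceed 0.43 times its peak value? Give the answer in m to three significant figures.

The plume is Gaussian with σ = √(2Dt) = √(2 × 0.0127 × 58.4) = 1.218 m.
C/C_peak = exp(−Δx²/(2σ²)) = 0.43 ⇒ Δx = σ·√(−2 ln 0.43) = 1.218 × 1.299 = 1.582 m.
Width = 2Δx = 3.16 m.

3.16 m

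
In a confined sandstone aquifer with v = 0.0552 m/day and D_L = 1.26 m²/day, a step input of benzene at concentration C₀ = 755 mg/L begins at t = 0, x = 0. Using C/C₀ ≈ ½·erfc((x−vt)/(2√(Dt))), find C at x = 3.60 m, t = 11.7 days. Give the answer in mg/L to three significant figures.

221 mg/L

For a continuous step input, C/C₀ ≈ ½·erfc((x−vt)/(2√(Dt))).
vt = 0.0552 × 11.7 = 0.64584 m and 2√(Dt) = 2√(1.26 × 11.7) = 7.679 m.
Argument (x−vt)/(2√(Dt)) = (3.60 − 0.64584)/7.679 = 0.3847; ½·erfc(0.3847) = 0.2932.
C = 755 × 0.2932 = 221 mg/L.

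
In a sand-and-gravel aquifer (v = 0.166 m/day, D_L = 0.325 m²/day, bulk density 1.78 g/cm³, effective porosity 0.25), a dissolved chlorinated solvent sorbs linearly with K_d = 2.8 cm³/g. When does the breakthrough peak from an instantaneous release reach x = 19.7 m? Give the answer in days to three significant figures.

Retardation factor R = 1 + ρ_b·K_d/n = 1 + 1.78 × 2.8/0.25 = 20.94.
Sorption retards both mechanisms: v_R = v/R = 0.007927 m/day, D_R = D/R = 0.01552 m²/day.
Peak time from v_R²t² + 2D_R t − x² = 0: t = (√(D_R² + v_R²x²) − D_R)/v_R².
√(D_R² + v_R²x²) = √(0.01552² + 0.007927² × 19.7²) = 0.1569; v_R² = 6.284e-05.
t = (0.1569 − 0.01552)/6.284e-05 = 2250 days.

2250 days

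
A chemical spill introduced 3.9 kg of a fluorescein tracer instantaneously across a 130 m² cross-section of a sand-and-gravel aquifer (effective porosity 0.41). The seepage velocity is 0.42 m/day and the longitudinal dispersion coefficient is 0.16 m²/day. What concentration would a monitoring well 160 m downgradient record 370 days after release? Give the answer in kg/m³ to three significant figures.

For an instantaneous plane source, C(x,t) = M/(n_e·A·√(4πDt)) · exp(−(x−vt)²/(4Dt)), with n_e·A the pore (flow) area.
Plume center vt = 0.42 × 370 = 155.4 m, so the well at 160 m is 4.6 m downgradient of the peak.
√(4πDt) = 27.28 m, giving peak height M/(n_e·A·√(4πDt)) = 3.9/(0.41 × 130 × 27.28) = 0.002682 kg/m³.
(x−vt)²/(4Dt) = (4.6)²/(4 × 0.16 × 370) = 0.08936; exp(−0.08936) = 0.9145.
C = 0.002682 × 0.9145 = 0.00245 kg/m³.

0.00245 kg/m³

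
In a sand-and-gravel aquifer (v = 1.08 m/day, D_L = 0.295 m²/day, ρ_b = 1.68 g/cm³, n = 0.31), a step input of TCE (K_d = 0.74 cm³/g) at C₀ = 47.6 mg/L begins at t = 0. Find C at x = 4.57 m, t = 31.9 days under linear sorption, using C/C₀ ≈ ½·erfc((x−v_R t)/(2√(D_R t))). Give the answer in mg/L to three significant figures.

Retardation factor R = 1 + ρ_b·K_d/n = 1 + 1.68 × 0.74/0.31 = 5.010.
Sorption retards both mechanisms: v_R = v/R = 0.2156 m/day, D_R = D/R = 0.05888 m²/day.
v_R·t = 0.2156 × 31.9 = 6.87764 m; 2√(D_R t) = 2.741 m; argument = (4.57 − 6.87764)/2.741 = -0.8419.
C = C₀ × ½·erfc(-0.8419) = 47.6 × 0.8831 = 42.0 mg/L.

42.0 mg/L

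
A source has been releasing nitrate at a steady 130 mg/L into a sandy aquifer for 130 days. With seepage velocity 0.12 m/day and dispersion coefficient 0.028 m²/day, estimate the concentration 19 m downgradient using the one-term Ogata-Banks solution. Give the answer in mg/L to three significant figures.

For a continuous step input, C/C₀ ≈ ½·erfc((x−vt)/(2√(Dt))).
vt = 0.12 × 130 = 15.6 m and 2√(Dt) = 2√(0.028 × 130) = 3.816 m.
Argument (x−vt)/(2√(Dt)) = (19 − 15.6)/3.816 = 0.8910; ½·erfc(0.8910) = 0.1038.
C = 130 × 0.1038 = 13.5 mg/L.

13.5 mg/L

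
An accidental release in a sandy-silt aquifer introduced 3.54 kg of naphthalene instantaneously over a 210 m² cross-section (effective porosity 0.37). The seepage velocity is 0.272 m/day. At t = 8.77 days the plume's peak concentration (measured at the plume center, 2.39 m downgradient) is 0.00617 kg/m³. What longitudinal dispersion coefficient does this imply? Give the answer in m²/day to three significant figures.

0.495 m²/day

At the plume center C_max = M/(n_e·A·√(4πDt)), so D = M²/(4πt·(n_e·A·C_max)²).
n_e·A·C_max = 0.37 × 210 × 0.00617 = 0.4794 kg/m.
D = 3.54²/(4π × 8.77 × 0.4794²) = 0.495 m²/day.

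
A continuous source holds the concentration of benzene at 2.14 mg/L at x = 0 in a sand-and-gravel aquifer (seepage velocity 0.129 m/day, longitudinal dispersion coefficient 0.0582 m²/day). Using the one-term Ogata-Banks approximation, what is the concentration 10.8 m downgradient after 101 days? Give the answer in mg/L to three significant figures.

For a continuous step input, C/C₀ ≈ ½·erfc((x−vt)/(2√(Dt))).
vt = 0.129 × 101 = 13.029 m and 2√(Dt) = 2√(0.0582 × 101) = 4.849 m.
Argument (x−vt)/(2√(Dt)) = (10.8 − 13.029)/4.849 = -0.4597; ½·erfc(-0.4597) = 0.7422.
C = 2.14 × 0.7422 = 1.59 mg/L.

1.59 mg/L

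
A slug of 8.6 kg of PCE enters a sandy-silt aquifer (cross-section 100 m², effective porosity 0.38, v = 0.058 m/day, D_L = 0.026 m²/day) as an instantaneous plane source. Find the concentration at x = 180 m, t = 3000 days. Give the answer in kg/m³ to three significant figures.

0.00644 kg/m³

For an instantaneous plane source, C(x,t) = M/(n_e·A·√(4πDt)) · exp(−(x−vt)²/(4Dt)), with n_e·A the pore (flow) area.
Plume center vt = 0.058 × 3000 = 174 m, so the well at 180 m is 6 m downgradient of the peak.
√(4πDt) = 31.31 m, giving peak height M/(n_e·A·√(4πDt)) = 8.6/(0.38 × 100 × 31.31) = 0.007228 kg/m³.
(x−vt)²/(4Dt) = (6)²/(4 × 0.026 × 3000) = 0.1154; exp(−0.1154) = 0.8910.
C = 0.007228 × 0.8910 = 0.00644 kg/m³.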